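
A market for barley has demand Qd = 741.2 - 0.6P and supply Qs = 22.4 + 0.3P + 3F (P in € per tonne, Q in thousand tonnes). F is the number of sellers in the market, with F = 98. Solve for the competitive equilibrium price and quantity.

P* = 472, Q* = 458

With F = 98, supply is Qs = 316.4 + 0.3P.
At equilibrium Qd = Qs, so 741.2 - 0.6P = 316.4 + 0.3P; collecting terms, 424.8 = 0.9P and P* = 472.
Substitute back: Q* = 741.2 - 0.6(472) = 458.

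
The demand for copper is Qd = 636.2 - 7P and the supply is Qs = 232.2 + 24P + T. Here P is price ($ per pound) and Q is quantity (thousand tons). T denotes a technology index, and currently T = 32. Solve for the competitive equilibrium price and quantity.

P* = 12, Q* = 552.2

With T = 32, supply is Qs = 264.2 + 24P.
Set Qd = Qs: 636.2 - 7P = 264.2 + 24P, so 372 = 31P and P* = 12.
Substitute back: Q* = 636.2 - 7(12) = 552.2.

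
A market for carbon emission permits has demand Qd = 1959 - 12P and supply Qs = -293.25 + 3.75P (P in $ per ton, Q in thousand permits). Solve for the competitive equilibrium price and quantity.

Equating demand and supply, 1959 - 12P = -293.25 + 3.75P gives 15.75P = 2252.25, so P* = 143.
Then Q* = 1959 - 12(143) = 243.

P* = 143, Q* = 243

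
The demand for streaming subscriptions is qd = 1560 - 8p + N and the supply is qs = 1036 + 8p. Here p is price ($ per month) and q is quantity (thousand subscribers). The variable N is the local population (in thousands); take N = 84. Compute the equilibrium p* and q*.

With N = 84, demand is qd = 1644 - 8p.
At equilibrium qd = qs, so 1644 - 8p = 1036 + 8p; collecting terms, 608 = 16p and p* = 38.
Substitute back: q* = 1644 - 8(38) = 1340.

p* = 38, q* = 1340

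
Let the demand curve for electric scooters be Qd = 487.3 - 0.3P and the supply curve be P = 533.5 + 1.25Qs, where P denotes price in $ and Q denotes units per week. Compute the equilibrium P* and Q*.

P* = 831, Q* = 238

Solving each curve for Q: Qs = -426.8 + 0.8P.
The market clears where 487.3 - 0.3P = -426.8 + 0.8P. Rearranging, 1.1P = 914.1, hence P* = 831.
Substitute back: Q* = 487.3 - 0.3(831) = 238.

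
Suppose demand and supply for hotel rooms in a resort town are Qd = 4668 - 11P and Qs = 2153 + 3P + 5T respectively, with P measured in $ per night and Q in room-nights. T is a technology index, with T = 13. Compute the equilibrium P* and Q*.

With T = 13, supply is Qs = 2218 + 3P.
Equating demand and supply, 4668 - 11P = 2218 + 3P gives 14P = 2450, so P* = 175.
Substitute back: Q* = 4668 - 11(175) = 2743.

P* = 175, Q* = 2743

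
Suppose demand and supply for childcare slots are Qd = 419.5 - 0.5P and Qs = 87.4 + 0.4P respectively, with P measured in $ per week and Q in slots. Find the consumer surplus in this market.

Consumer surplus = 55225

Equating demand and supply, 419.5 - 0.5P = 87.4 + 0.4P gives 0.9P = 332.1, so P* = 369.
From the demand curve, Q* = 419.5 - 0.5(369) = 235.
Demand choke price (Qd = 0): P = 419.5/0.5 = 839. Consumer surplus = ½ × (839 - 369) × 235 = 55225.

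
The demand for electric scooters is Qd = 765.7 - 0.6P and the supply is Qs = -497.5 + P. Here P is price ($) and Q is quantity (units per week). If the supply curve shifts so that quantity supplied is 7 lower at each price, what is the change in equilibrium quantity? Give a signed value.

Equating demand and supply, 765.7 - 0.6P = -497.5 + P gives 1.6P = 1263.2, so P* = 789.5.
Then Q* = 765.7 - 0.6(789.5) = 292.
After the shift, supply is Qs = -504.5 + P.
Re-solving, 1.6P = 1270.2 gives P = 793.875 and Q = 289.375.
ΔQ = 289.375 - 292 = -2.625.

ΔQ = -2.625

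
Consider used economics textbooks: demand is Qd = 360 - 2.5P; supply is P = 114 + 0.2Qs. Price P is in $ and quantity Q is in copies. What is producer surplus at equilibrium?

Rewriting in direct form: Qs = -570 + 5P.
Set Qd = Qs: 360 - 2.5P = -570 + 5P, so 930 = 7.5P and P* = 124.
Then Q* = 360 - 2.5(124) = 50.
Supply choke price (Qs = 0): P = 114. Producer surplus = ½ × (124 - 114) × 50 = 250.

Producer surplus = 250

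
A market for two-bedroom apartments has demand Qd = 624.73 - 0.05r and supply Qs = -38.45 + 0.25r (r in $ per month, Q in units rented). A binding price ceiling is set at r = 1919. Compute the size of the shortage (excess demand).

Shortage = 87.48

At r = 1919: Qd = 528.78 and Qs = 441.3.
Shortage = Qd - Qs = 528.78 - 441.3 = 87.48.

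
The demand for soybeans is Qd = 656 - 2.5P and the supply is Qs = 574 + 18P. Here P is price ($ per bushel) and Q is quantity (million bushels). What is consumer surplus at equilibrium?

The market clears where 656 - 2.5P = 574 + 18P. Rearranging, 20.5P = 82, hence P* = 4.
Then Q* = 656 - 2.5(4) = 646.
Demand choke price (Qd = 0): P = 656/2.5 = 262.4. Consumer surplus = ½ × (262.4 - 4) × 646 = 83463.2.

Consumer surplus = 83463.2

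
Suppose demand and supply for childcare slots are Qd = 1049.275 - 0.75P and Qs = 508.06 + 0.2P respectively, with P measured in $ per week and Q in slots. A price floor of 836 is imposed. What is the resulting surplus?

Surplus = 252.985

With P fixed at 836, quantity demanded is 422.275 and quantity supplied is 675.26.
Surplus = Qs - Qd = 675.26 - 422.275 = 252.985.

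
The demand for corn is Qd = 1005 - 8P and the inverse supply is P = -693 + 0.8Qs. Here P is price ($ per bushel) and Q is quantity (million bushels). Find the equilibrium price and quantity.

P* = 15, Q* = 885

In direct form, Qs = 866.25 + 1.25P.
At equilibrium Qd = Qs, so 1005 - 8P = 866.25 + 1.25P; collecting terms, 138.75 = 9.25P and P* = 15.
Then Q* = 1005 - 8(15) = 885.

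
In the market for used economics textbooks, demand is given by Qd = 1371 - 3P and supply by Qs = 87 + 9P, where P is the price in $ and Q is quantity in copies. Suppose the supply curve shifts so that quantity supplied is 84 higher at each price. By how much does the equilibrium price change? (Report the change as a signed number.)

ΔP = -7

The market clears where 1371 - 3P = 87 + 9P. Rearranging, 12P = 1284, hence P* = 107.
Substitute back: Q* = 1371 - 3(107) = 1050.
After the shift, supply is Qs = 171 + 9P.
New equilibrium: 1200 = 12P, so P = 100 and Q = 1071.
ΔP = 100 - 107 = -7.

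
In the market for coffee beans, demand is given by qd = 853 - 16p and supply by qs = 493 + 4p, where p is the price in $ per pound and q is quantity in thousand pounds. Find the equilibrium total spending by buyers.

At equilibrium qd = qs, so 853 - 16p = 493 + 4p; collecting terms, 360 = 20p and p* = 18.
Then q* = 853 - 16(18) = 565.
Total spending by buyers = p* × q* = 18 × 565 = 10170.

Total spending by buyers = 10170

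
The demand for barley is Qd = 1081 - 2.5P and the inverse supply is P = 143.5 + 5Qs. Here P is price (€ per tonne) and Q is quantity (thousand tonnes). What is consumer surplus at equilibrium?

In direct form, Qs = -28.7 + 0.2P.
The market clears where 1081 - 2.5P = -28.7 + 0.2P. Rearranging, 2.7P = 1109.7, hence P* = 411.
Plugging P* into demand: Q* = 1081 - 2.5(411) = 53.5.
Demand choke price (Qd = 0): P = 1081/2.5 = 432.4. Consumer surplus = ½ × (432.4 - 411) × 53.5 = 572.45.

Consumer surplus = 572.45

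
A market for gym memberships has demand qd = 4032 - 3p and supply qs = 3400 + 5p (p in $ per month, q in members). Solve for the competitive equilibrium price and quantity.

p* = 79, q* = 3795

Equating demand and supply, 4032 - 3p = 3400 + 5p gives 8p = 632, so p* = 79.
Then q* = 4032 - 3(79) = 3795.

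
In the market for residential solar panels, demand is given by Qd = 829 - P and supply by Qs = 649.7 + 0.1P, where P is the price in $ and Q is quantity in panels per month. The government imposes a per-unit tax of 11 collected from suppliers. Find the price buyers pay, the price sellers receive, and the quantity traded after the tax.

With a tax of 11 on suppliers, they supply based on the net price P_s = P_b - 11, so Qs = 648.6 + 0.1P_b.
Equate demand and the shifted supply: 829 - P_b = 648.6 + 0.1P_b, giving 1.1P_b = 180.4, so P_b = 164.
Then P_s = 164 - 11 = 153 and Q = 829 - 164 = 665.

P_b = 164, P_s = 153, Q = 665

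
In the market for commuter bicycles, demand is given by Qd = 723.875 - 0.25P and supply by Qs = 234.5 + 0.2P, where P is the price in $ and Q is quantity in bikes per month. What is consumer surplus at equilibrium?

Set Qd = Qs: 723.875 - 0.25P = 234.5 + 0.2P, so 489.375 = 0.45P and P* = 1087.5.
Then Q* = 723.875 - 0.25(1087.5) = 452.
Demand choke price (Qd = 0): P = 723.875/0.25 = 2895.5. Consumer surplus = ½ × (2895.5 - 1087.5) × 452 = 408608.

Consumer surplus = 408608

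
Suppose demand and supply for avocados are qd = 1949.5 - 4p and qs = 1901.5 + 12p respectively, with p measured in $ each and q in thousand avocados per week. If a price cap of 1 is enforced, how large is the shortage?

With p fixed at 1, quantity demanded is 1945.5 and quantity supplied is 1913.5.
Shortage = qd - qs = 1945.5 - 1913.5 = 32.

Shortage = 32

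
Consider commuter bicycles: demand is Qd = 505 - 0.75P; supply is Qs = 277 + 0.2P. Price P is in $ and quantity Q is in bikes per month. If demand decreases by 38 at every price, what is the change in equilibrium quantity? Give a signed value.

ΔQ = -8

Equating demand and supply, 505 - 0.75P = 277 + 0.2P gives 0.95P = 228, so P* = 240.
Substitute back: Q* = 505 - 0.75(240) = 325.
After the shift, demand is Qd = 467 - 0.75P.
The new intersection has 190 = 0.95P, i.e. P = 200, Q = 317.
ΔQ = 317 - 325 = -8.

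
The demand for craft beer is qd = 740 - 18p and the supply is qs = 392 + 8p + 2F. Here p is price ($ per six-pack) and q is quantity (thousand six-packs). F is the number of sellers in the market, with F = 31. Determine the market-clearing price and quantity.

With F = 31, supply is qs = 454 + 8p.
Set qd = qs: 740 - 18p = 454 + 8p, so 286 = 26p and p* = 11.
Plugging p* into demand: q* = 740 - 18(11) = 542.

p* = 11, q* = 542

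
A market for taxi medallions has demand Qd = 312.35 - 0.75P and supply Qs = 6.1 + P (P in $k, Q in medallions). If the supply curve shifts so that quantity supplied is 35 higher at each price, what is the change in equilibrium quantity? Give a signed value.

Set Qd = Qs: 312.35 - 0.75P = 6.1 + P, so 306.25 = 1.75P and P* = 175.
Plugging P* into demand: Q* = 312.35 - 0.75(175) = 181.1.
After the shift, supply is Qs = 41.1 + P.
The new intersection has 271.25 = 1.75P, i.e. P = 155, Q = 196.1.
ΔQ = 196.1 - 181.1 = 15.

ΔQ = 15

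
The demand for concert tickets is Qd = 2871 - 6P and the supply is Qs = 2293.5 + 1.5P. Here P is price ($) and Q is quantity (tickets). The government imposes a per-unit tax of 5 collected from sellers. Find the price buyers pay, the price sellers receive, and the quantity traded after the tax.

With a tax of 5 on sellers, they supply based on the net price P_s = P_b - 5, so Qs = 2286 + 1.5P_b.
Set Qd = Qs: 2871 - 6P_b = 2286 + 1.5P_b, so 585 = 7.5P_b and P_b = 78.
Then P_s = 78 - 5 = 73 and Q = 2871 - 6(78) = 2403.

P_b = 78, P_s = 73, Q = 2403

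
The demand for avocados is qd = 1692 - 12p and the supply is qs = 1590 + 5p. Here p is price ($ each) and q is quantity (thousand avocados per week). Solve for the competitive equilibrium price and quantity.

p* = 6, q* = 1620

At equilibrium qd = qs, so 1692 - 12p = 1590 + 5p; collecting terms, 102 = 17p and p* = 6.
Plugging p* into demand: q* = 1692 - 12(6) = 1620.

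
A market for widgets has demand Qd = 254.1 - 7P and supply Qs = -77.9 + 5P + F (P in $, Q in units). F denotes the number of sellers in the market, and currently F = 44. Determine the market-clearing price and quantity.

With F = 44, supply is Qs = -33.9 + 5P.
The market clears where 254.1 - 7P = -33.9 + 5P. Rearranging, 12P = 288, hence P* = 24.
Then Q* = 254.1 - 7(24) = 86.1.

P* = 24, Q* = 86.1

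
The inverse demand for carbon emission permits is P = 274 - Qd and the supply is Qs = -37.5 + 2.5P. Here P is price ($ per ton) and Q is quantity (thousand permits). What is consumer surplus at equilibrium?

Inverting to quantity form: Qd = 274 - P.
The market clears where 274 - P = -37.5 + 2.5P. Rearranging, 3.5P = 311.5, hence P* = 89.
Substitute back: Q* = 274 - 89 = 185.
Demand choke price (Qd = 0): P = 274. Consumer surplus = ½ × (274 - 89) × 185 = 17112.5.

Consumer surplus = 17112.5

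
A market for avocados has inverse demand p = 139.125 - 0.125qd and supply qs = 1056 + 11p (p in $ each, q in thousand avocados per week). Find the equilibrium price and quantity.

p* = 3, q* = 1089

Solving each curve for q: qd = 1113 - 8p.
Set qd = qs: 1113 - 8p = 1056 + 11p, so 57 = 19p and p* = 3.
Plugging p* into demand: q* = 1113 - 8(3) = 1089.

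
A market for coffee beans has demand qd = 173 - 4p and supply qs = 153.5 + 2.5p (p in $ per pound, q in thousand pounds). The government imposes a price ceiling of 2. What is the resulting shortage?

Shortage = 6.5

Evaluating both curves at the ceiling price 2 gives qd = 165, qs = 158.5.
Shortage = qd - qs = 165 - 158.5 = 6.5.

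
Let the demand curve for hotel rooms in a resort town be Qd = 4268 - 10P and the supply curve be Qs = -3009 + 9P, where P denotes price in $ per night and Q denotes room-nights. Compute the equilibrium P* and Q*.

P* = 383, Q* = 438

Equating demand and supply, 4268 - 10P = -3009 + 9P gives 19P = 7277, so P* = 383.
Plugging P* into demand: Q* = 4268 - 10(383) = 438.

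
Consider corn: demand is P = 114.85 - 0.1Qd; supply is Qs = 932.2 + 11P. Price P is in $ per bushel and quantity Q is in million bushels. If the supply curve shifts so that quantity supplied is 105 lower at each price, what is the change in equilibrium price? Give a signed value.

Solving each curve for Q: Qd = 1148.5 - 10P.
At equilibrium Qd = Qs, so 1148.5 - 10P = 932.2 + 11P; collecting terms, 216.3 = 21P and P* = 10.3.
Plugging P* into demand: Q* = 1148.5 - 10(10.3) = 1045.5.
After the shift, supply is Qs = 827.2 + 11P.
New equilibrium: 321.3 = 21P, so P = 15.3 and Q = 995.5.
ΔP = 15.3 - 10.3 = 5.

ΔP = 5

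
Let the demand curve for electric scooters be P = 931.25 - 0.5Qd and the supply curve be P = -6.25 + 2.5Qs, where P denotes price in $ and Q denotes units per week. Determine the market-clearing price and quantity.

In direct form, Qd = 1862.5 - 2P and Qs = 2.5 + 0.4P.
At equilibrium Qd = Qs, so 1862.5 - 2P = 2.5 + 0.4P; collecting terms, 1860 = 2.4P and P* = 775.
Plugging P* into demand: Q* = 1862.5 - 2(775) = 312.5.

P* = 775, Q* = 312.5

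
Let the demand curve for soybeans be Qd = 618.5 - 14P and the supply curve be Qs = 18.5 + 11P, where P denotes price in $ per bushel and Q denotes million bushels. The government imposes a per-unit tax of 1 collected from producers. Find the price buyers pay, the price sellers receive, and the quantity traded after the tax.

P_b = 24.44, P_s = 23.44, Q = 276.34

With a tax of 1 on producers, they supply based on the net price P_s = P_b - 1, so Qs = 7.5 + 11P_b.
Market clearing requires 618.5 - 14P_b = 7.5 + 11P_b; hence 611 = 25P_b and P_b = 24.44.
So P_s = 23.44 and the quantity traded is Q = 618.5 - 14(24.44) = 276.34.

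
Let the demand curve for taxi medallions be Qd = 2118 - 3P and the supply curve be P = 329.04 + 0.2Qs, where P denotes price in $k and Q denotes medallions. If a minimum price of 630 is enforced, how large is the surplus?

In direct form, Qs = -1645.2 + 5P.
With P fixed at 630, quantity demanded is 228 and quantity supplied is 1504.8.
Surplus = Qs - Qd = 1504.8 - 228 = 1276.8.

Surplus = 1276.8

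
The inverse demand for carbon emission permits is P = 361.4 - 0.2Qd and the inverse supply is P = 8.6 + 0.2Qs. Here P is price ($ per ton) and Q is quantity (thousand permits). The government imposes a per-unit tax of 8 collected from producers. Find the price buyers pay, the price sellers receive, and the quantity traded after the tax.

P_b = 189, P_s = 181, Q = 862

Inverting to quantity form: Qd = 1807 - 5P and Qs = -43 + 5P.
Producers keep P_s = P_b - 8 per unit, so supply in terms of the buyer price is Qs = -83 + 5P_b.
Equate demand and the shifted supply: 1807 - 5P_b = -83 + 5P_b, giving 10P_b = 1890, so P_b = 189.
Then P_s = 189 - 8 = 181 and Q = 1807 - 5(189) = 862.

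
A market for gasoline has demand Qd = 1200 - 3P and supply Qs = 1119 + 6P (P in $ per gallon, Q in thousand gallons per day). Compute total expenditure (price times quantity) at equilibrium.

Total expenditure = 10557

Set Qd = Qs: 1200 - 3P = 1119 + 6P, so 81 = 9P and P* = 9.
Plugging P* into demand: Q* = 1200 - 3(9) = 1173.
Total expenditure = P* × Q* = 9 × 1173 = 10557.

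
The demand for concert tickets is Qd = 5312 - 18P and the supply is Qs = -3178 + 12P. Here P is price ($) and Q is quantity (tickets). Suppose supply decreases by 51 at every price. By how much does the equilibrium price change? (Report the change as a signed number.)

ΔP = 1.7

Equating demand and supply, 5312 - 18P = -3178 + 12P gives 30P = 8490, so P* = 283.
Plugging P* into demand: Q* = 5312 - 18(283) = 218.
After the shift, supply is Qs = -3229 + 12P.
New equilibrium: 8541 = 30P, so P = 284.7 and Q = 187.4.
ΔP = 284.7 - 283 = 1.7.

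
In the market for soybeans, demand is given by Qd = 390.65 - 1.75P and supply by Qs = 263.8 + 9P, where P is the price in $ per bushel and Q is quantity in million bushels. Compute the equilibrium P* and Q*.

P* = 11.8, Q* = 370

Set Qd = Qs: 390.65 - 1.75P = 263.8 + 9P, so 126.85 = 10.75P and P* = 11.8.
Substitute back: Q* = 390.65 - 1.75(11.8) = 370.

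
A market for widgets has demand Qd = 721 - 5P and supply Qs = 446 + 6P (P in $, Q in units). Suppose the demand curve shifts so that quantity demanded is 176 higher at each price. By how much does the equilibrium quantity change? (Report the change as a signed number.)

The market clears where 721 - 5P = 446 + 6P. Rearranging, 11P = 275, hence P* = 25.
Substitute back: Q* = 721 - 5(25) = 596.
After the shift, demand is Qd = 897 - 5P.
The new intersection has 451 = 11P, i.e. P = 41, Q = 692.
ΔQ = 692 - 596 = 96.

ΔQ = 96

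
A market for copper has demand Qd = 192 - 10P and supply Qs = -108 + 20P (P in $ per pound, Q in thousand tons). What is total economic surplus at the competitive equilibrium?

Set Qd = Qs: 192 - 10P = -108 + 20P, so 300 = 30P and P* = 10.
Substitute back: Q* = 192 - 10(10) = 92.
Demand choke price = 19.2; supply choke price = 5.4. CS = ½(19.2 - 10)(92) = 423.2; PS = ½(10 - 5.4)(92) = 211.6. Total surplus = 634.8.

Total surplus = 634.8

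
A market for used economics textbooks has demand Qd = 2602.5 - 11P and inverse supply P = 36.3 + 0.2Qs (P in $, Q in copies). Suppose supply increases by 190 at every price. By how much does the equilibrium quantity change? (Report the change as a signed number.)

In direct form, Qs = -181.5 + 5P.
The market clears where 2602.5 - 11P = -181.5 + 5P. Rearranging, 16P = 2784, hence P* = 174.
From the demand curve, Q* = 2602.5 - 11(174) = 688.5.
After the shift, supply is Qs = 8.5 + 5P.
New equilibrium: 2594 = 16P, so P = 162.125 and Q = 819.125.
ΔQ = 819.125 - 688.5 = 130.625.

ΔQ = 130.625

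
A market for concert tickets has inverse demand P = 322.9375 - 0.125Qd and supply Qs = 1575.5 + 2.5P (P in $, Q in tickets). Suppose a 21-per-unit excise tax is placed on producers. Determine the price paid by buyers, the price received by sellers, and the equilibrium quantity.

Rewriting in direct form: Qd = 2583.5 - 8P.
Producers keep P_s = P_b - 21 per unit, so supply in terms of the buyer price is Qs = 1523 + 2.5P_b.
Market clearing requires 2583.5 - 8P_b = 1523 + 2.5P_b; hence 1060.5 = 10.5P_b and P_b = 101.
So P_s = 80 and the quantity traded is Q = 2583.5 - 8(101) = 1775.5.

P_b = 101, P_s = 80, Q = 1775.5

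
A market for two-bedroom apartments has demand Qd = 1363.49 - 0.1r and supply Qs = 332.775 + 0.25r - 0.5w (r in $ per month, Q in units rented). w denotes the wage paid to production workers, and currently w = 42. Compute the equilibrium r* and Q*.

r* = 3004.9, Q* = 1063

With w = 42, supply is Qs = 311.775 + 0.25r.
Set Qd = Qs: 1363.49 - 0.1r = 311.775 + 0.25r, so 1051.715 = 0.35r and r* = 3004.9.
From the demand curve, Q* = 1363.49 - 0.1(3004.9) = 1063.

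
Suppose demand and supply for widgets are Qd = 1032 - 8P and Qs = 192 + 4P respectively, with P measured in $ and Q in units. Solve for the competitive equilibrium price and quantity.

The market clears where 1032 - 8P = 192 + 4P. Rearranging, 12P = 840, hence P* = 70.
Substitute back: Q* = 1032 - 8(70) = 472.

P* = 70, Q* = 472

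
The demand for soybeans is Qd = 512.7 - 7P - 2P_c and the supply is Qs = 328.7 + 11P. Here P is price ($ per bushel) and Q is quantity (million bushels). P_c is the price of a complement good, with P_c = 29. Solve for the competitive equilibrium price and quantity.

With P_c = 29, demand is Qd = 454.7 - 7P.
Equating demand and supply, 454.7 - 7P = 328.7 + 11P gives 18P = 126, so P* = 7.
From the demand curve, Q* = 454.7 - 7(7) = 405.7.

P* = 7, Q* = 405.7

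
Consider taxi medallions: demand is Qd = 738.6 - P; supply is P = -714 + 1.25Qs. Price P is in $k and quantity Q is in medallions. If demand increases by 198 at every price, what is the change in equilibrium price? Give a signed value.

ΔP = 110

In direct form, Qs = 571.2 + 0.8P.
At equilibrium Qd = Qs, so 738.6 - P = 571.2 + 0.8P; collecting terms, 167.4 = 1.8P and P* = 93.
From the demand curve, Q* = 738.6 - 93 = 645.6.
After the shift, demand is Qd = 936.6 - P.
Re-solving, 1.8P = 365.4 gives P = 203 and Q = 733.6.
ΔP = 203 - 93 = 110.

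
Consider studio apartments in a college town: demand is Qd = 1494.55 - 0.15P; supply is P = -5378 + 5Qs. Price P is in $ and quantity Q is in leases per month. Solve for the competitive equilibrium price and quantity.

Inverting to quantity form: Qs = 1075.6 + 0.2P.
Set Qd = Qs: 1494.55 - 0.15P = 1075.6 + 0.2P, so 418.95 = 0.35P and P* = 1197.
Then Q* = 1494.55 - 0.15(1197) = 1315.

P* = 1197, Q* = 1315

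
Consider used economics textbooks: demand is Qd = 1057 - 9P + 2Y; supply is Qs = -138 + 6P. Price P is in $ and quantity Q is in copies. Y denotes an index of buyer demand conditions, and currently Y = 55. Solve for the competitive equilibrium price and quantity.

P* = 87, Q* = 384

With Y = 55, demand is Qd = 1167 - 9P.
Equating demand and supply, 1167 - 9P = -138 + 6P gives 15P = 1305, so P* = 87.
From the demand curve, Q* = 1167 - 9(87) = 384.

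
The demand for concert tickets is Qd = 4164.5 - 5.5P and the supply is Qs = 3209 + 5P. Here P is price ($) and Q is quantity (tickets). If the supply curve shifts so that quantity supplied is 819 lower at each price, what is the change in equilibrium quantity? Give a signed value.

At equilibrium Qd = Qs, so 4164.5 - 5.5P = 3209 + 5P; collecting terms, 955.5 = 10.5P and P* = 91.
From the demand curve, Q* = 4164.5 - 5.5(91) = 3664.
After the shift, supply is Qs = 2390 + 5P.
The new intersection has 1774.5 = 10.5P, i.e. P = 169, Q = 3235.
ΔQ = 3235 - 3664 = -429.

ΔQ = -429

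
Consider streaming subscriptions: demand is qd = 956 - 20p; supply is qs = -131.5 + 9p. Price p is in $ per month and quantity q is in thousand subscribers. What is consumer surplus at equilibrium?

At equilibrium qd = qs, so 956 - 20p = -131.5 + 9p; collecting terms, 1087.5 = 29p and p* = 37.5.
Plugging p* into demand: q* = 956 - 20(37.5) = 206.
Demand choke price (qd = 0): p = 956/20 = 47.8. Consumer surplus = ½ × (47.8 - 37.5) × 206 = 1060.9.

Consumer surplus = 1060.9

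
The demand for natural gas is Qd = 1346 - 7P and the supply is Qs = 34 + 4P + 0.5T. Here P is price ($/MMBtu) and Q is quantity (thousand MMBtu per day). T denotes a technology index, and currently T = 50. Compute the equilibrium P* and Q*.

P* = 117, Q* = 527

With T = 50, supply is Qs = 59 + 4P.
Set Qd = Qs: 1346 - 7P = 59 + 4P, so 1287 = 11P and P* = 117.
Plugging P* into demand: Q* = 1346 - 7(117) = 527.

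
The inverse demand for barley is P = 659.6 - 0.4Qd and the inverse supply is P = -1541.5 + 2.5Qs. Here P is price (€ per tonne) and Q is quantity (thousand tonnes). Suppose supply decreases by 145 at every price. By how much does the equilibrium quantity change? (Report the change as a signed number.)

Solving each curve for Q: Qd = 1649 - 2.5P and Qs = 616.6 + 0.4P.
The market clears where 1649 - 2.5P = 616.6 + 0.4P. Rearranging, 2.9P = 1032.4, hence P* = 356.
From the demand curve, Q* = 1649 - 2.5(356) = 759.
After the shift, supply is Qs = 471.6 + 0.4P.
New equilibrium: 1177.4 = 2.9P, so P = 406 and Q = 634.
ΔQ = 634 - 759 = -125.

ΔQ = -125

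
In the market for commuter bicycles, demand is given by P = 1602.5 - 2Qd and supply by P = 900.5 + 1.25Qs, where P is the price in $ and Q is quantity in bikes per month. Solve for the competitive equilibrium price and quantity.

P* = 1170.5, Q* = 216

Inverting to quantity form: Qd = 801.25 - 0.5P and Qs = -720.4 + 0.8P.
The market clears where 801.25 - 0.5P = -720.4 + 0.8P. Rearranging, 1.3P = 1521.65, hence P* = 1170.5.
Substitute back: Q* = 801.25 - 0.5(1170.5) = 216.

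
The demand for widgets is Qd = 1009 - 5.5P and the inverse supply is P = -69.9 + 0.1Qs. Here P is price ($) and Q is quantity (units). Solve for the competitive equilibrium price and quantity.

P* = 20, Q* = 899

Solving each curve for Q: Qs = 699 + 10P.
At equilibrium Qd = Qs, so 1009 - 5.5P = 699 + 10P; collecting terms, 310 = 15.5P and P* = 20.
Plugging P* into demand: Q* = 1009 - 5.5(20) = 899.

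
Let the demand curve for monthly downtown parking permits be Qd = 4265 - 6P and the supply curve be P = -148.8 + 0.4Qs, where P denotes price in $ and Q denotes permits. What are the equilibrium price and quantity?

Rewriting in direct form: Qs = 372 + 2.5P.
At equilibrium Qd = Qs, so 4265 - 6P = 372 + 2.5P; collecting terms, 3893 = 8.5P and P* = 458.
Substitute back: Q* = 4265 - 6(458) = 1517.

P* = 458, Q* = 1517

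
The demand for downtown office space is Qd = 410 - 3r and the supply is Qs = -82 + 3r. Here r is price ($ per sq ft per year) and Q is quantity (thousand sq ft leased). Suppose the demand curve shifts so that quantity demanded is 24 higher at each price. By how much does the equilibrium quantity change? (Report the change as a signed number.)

Equating demand and supply, 410 - 3r = -82 + 3r gives 6r = 492, so r* = 82.
Plugging r* into demand: Q* = 410 - 3(82) = 164.
After the shift, demand is Qd = 434 - 3r.
New equilibrium: 516 = 6r, so r = 86 and Q = 176.
ΔQ = 176 - 164 = 12.

ΔQ = 12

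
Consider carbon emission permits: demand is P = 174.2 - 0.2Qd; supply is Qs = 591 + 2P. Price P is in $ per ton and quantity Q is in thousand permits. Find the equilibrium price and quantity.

P* = 40, Q* = 671

Inverting to quantity form: Qd = 871 - 5P.
At equilibrium Qd = Qs, so 871 - 5P = 591 + 2P; collecting terms, 280 = 7P and P* = 40.
Substitute back: Q* = 871 - 5(40) = 671.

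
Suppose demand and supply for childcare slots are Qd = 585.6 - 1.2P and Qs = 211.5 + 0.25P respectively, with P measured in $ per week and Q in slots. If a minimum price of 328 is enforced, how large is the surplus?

Evaluating both curves at the floor price 328 gives Qd = 192, Qs = 293.5.
Surplus = Qs - Qd = 293.5 - 192 = 101.5.

Surplus = 101.5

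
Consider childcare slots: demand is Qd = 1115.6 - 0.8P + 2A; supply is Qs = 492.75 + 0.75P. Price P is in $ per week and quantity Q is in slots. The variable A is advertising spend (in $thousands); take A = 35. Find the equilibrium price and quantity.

With A = 35, demand is Qd = 1185.6 - 0.8P.
At equilibrium Qd = Qs, so 1185.6 - 0.8P = 492.75 + 0.75P; collecting terms, 692.85 = 1.55P and P* = 447.
Plugging P* into demand: Q* = 1185.6 - 0.8(447) = 828.

P* = 447, Q* = 828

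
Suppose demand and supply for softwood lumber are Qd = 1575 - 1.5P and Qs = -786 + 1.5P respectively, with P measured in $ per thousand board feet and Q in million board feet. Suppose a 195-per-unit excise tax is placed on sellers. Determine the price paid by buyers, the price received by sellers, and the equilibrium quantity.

P_b = 884.5, P_s = 689.5, Q = 248.25

With a tax of 195 on sellers, they supply based on the net price P_s = P_b - 195, so Qs = -1078.5 + 1.5P_b.
Market clearing requires 1575 - 1.5P_b = -1078.5 + 1.5P_b; hence 2653.5 = 3P_b and P_b = 884.5.
Then P_s = 884.5 - 195 = 689.5 and Q = 1575 - 1.5(884.5) = 248.25.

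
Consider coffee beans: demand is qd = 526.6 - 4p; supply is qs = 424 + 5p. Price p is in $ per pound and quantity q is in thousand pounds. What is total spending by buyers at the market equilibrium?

The market clears where 526.6 - 4p = 424 + 5p. Rearranging, 9p = 102.6, hence p* = 11.4.
Plugging p* into demand: q* = 526.6 - 4(11.4) = 481.
Total spending by buyers = p* × q* = 11.4 × 481 = 5483.4.

Total spending by buyers = 5483.4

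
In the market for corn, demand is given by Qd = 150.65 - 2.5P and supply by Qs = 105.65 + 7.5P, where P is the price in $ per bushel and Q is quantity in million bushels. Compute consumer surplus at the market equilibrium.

The market clears where 150.65 - 2.5P = 105.65 + 7.5P. Rearranging, 10P = 45, hence P* = 4.5.
From the demand curve, Q* = 150.65 - 2.5(4.5) = 139.4.
Demand choke price (Qd = 0): P = 150.65/2.5 = 60.26. Consumer surplus = ½ × (60.26 - 4.5) × 139.4 = 3886.472.

Consumer surplus = 3886.472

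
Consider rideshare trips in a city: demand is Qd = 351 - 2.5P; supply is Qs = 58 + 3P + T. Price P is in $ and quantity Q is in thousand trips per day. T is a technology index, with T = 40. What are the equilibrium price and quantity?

With T = 40, supply is Qs = 98 + 3P.
Equating demand and supply, 351 - 2.5P = 98 + 3P gives 5.5P = 253, so P* = 46.
Substitute back: Q* = 351 - 2.5(46) = 236.

P* = 46, Q* = 236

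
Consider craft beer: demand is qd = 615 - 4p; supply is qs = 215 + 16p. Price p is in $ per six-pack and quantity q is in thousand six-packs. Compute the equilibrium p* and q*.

p* = 20, q* = 535

The market clears where 615 - 4p = 215 + 16p. Rearranging, 20p = 400, hence p* = 20.
Plugging p* into demand: q* = 615 - 4(20) = 535.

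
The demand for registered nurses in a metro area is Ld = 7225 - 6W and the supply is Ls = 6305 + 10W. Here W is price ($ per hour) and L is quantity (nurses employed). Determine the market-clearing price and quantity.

Set Ld = Ls: 7225 - 6W = 6305 + 10W, so 920 = 16W and W* = 57.5.
Substitute back: L* = 7225 - 6(57.5) = 6880.

W* = 57.5, L* = 6880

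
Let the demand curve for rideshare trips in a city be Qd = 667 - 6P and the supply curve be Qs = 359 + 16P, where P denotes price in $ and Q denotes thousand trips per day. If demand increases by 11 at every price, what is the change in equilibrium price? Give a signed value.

ΔP = 0.5

Set Qd = Qs: 667 - 6P = 359 + 16P, so 308 = 22P and P* = 14.
From the demand curve, Q* = 667 - 6(14) = 583.
After the shift, demand is Qd = 678 - 6P.
New equilibrium: 319 = 22P, so P = 14.5 and Q = 591.
ΔP = 14.5 - 14 = 0.5.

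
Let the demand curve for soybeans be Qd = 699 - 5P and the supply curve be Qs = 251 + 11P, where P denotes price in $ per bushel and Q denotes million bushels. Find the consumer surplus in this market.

Equating demand and supply, 699 - 5P = 251 + 11P gives 16P = 448, so P* = 28.
Plugging P* into demand: Q* = 699 - 5(28) = 559.
Demand choke price (Qd = 0): P = 699/5 = 139.8. Consumer surplus = ½ × (139.8 - 28) × 559 = 31248.1.

Consumer surplus = 31248.1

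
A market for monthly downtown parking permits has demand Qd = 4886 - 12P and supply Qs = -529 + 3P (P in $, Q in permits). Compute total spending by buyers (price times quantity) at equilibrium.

Total spending by buyers = 199994

At equilibrium Qd = Qs, so 4886 - 12P = -529 + 3P; collecting terms, 5415 = 15P and P* = 361.
Then Q* = 4886 - 12(361) = 554.
Total spending by buyers = P* × Q* = 361 × 554 = 199994.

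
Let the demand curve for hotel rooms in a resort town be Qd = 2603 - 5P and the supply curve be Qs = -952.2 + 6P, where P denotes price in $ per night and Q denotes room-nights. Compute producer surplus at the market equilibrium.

Equating demand and supply, 2603 - 5P = -952.2 + 6P gives 11P = 3555.2, so P* = 323.2.
Plugging P* into demand: Q* = 2603 - 5(323.2) = 987.
Supply choke price (Qs = 0): P = 158.7. Producer surplus = ½ × (323.2 - 158.7) × 987 = 81180.75.

Producer surplus = 81180.75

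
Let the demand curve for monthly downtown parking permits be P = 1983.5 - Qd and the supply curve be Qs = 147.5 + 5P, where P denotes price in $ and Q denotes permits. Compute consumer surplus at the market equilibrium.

Solving each curve for Q: Qd = 1983.5 - P.
Set Qd = Qs: 1983.5 - P = 147.5 + 5P, so 1836 = 6P and P* = 306.
Then Q* = 1983.5 - 306 = 1677.5.
Demand choke price (Qd = 0): P = 1983.5. Consumer surplus = ½ × (1983.5 - 306) × 1677.5 = 1407003.125.

Consumer surplus = 1407003.125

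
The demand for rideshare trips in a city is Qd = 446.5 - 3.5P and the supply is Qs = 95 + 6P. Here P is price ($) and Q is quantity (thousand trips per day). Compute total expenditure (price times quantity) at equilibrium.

Equating demand and supply, 446.5 - 3.5P = 95 + 6P gives 9.5P = 351.5, so P* = 37.
Plugging P* into demand: Q* = 446.5 - 3.5(37) = 317.
Total expenditure = P* × Q* = 37 × 317 = 11729.

Total expenditure = 11729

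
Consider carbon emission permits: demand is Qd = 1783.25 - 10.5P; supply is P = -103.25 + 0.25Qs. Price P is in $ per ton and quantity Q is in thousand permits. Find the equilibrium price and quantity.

Inverting to quantity form: Qs = 413 + 4P.
Equating demand and supply, 1783.25 - 10.5P = 413 + 4P gives 14.5P = 1370.25, so P* = 94.5.
Plugging P* into demand: Q* = 1783.25 - 10.5(94.5) = 791.

P* = 94.5, Q* = 791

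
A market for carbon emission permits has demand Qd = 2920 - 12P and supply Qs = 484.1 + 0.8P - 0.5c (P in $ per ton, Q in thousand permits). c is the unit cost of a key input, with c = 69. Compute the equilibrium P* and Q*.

P* = 193, Q* = 604

With c = 69, supply is Qs = 449.6 + 0.8P.
At equilibrium Qd = Qs, so 2920 - 12P = 449.6 + 0.8P; collecting terms, 2470.4 = 12.8P and P* = 193.
Substitute back: Q* = 2920 - 12(193) = 604.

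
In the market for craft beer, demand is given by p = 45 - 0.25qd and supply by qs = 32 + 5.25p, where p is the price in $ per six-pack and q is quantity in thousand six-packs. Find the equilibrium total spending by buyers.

In direct form, qd = 180 - 4p.
Set qd = qs: 180 - 4p = 32 + 5.25p, so 148 = 9.25p and p* = 16.
From the demand curve, q* = 180 - 4(16) = 116.
Total spending by buyers = p* × q* = 16 × 116 = 1856.

Total spending by buyers = 1856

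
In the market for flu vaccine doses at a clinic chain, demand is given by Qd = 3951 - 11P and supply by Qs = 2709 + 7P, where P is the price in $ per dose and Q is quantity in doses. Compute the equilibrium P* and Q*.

P* = 69, Q* = 3192

The market clears where 3951 - 11P = 2709 + 7P. Rearranging, 18P = 1242, hence P* = 69.
Plugging P* into demand: Q* = 3951 - 11(69) = 3192.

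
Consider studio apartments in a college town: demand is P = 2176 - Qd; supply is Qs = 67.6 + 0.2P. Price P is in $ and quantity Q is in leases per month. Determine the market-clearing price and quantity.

P* = 1757, Q* = 419

Inverting to quantity form: Qd = 2176 - P.
Set Qd = Qs: 2176 - P = 67.6 + 0.2P, so 2108.4 = 1.2P and P* = 1757.
Then Q* = 2176 - 1757 = 419.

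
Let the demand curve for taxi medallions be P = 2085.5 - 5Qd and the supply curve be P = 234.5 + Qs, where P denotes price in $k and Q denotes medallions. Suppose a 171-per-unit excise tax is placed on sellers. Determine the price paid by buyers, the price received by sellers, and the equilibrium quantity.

Solving each curve for Q: Qd = 417.1 - 0.2P and Qs = -234.5 + P.
Sellers keep P_s = P_b - 171 per unit, so supply in terms of the buyer price is Qs = -405.5 + P_b.
Market clearing requires 417.1 - 0.2P_b = -405.5 + P_b; hence 822.6 = 1.2P_b and P_b = 685.5.
So P_s = 514.5 and the quantity traded is Q = 417.1 - 0.2(685.5) = 280.

P_b = 685.5, P_s = 514.5, Q = 280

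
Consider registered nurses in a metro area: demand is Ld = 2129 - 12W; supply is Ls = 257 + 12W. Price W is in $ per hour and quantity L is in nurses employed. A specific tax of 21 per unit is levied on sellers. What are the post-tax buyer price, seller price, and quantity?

W_b = 88.5, W_s = 67.5, L = 1067

With a tax of 21 on sellers, they supply based on the net price W_s = W_b - 21, so Ls = 5 + 12W_b.
Equate demand and the shifted supply: 2129 - 12W_b = 5 + 12W_b, giving 24W_b = 2124, so W_b = 88.5.
So W_s = 67.5 and the quantity traded is L = 2129 - 12(88.5) = 1067.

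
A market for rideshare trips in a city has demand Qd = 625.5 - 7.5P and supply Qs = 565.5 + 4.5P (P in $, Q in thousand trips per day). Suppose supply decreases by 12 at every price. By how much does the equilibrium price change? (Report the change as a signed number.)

ΔP = 1

Equating demand and supply, 625.5 - 7.5P = 565.5 + 4.5P gives 12P = 60, so P* = 5.
Then Q* = 625.5 - 7.5(5) = 588.
After the shift, supply is Qs = 553.5 + 4.5P.
Re-solving, 12P = 72 gives P = 6 and Q = 580.5.
ΔP = 6 - 5 = 1.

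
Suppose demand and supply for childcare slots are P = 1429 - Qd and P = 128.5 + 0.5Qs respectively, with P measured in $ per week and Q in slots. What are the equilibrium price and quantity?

Rewriting in direct form: Qd = 1429 - P and Qs = -257 + 2P.
Set Qd = Qs: 1429 - P = -257 + 2P, so 1686 = 3P and P* = 562.
From the demand curve, Q* = 1429 - 562 = 867.

P* = 562, Q* = 867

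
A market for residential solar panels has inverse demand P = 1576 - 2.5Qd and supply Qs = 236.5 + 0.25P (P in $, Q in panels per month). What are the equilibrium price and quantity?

P* = 606, Q* = 388

Solving each curve for Q: Qd = 630.4 - 0.4P.
Equating demand and supply, 630.4 - 0.4P = 236.5 + 0.25P gives 0.65P = 393.9, so P* = 606.
Plugging P* into demand: Q* = 630.4 - 0.4(606) = 388.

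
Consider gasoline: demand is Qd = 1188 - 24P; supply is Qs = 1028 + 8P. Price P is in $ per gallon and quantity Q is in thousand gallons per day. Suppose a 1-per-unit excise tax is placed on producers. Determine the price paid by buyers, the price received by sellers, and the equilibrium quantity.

P_b = 5.25, P_s = 4.25, Q = 1062

With a tax of 1 on producers, they supply based on the net price P_s = P_b - 1, so Qs = 1020 + 8P_b.
Equate demand and the shifted supply: 1188 - 24P_b = 1020 + 8P_b, giving 32P_b = 168, so P_b = 5.25.
Then P_s = 5.25 - 1 = 4.25 and Q = 1188 - 24(5.25) = 1062.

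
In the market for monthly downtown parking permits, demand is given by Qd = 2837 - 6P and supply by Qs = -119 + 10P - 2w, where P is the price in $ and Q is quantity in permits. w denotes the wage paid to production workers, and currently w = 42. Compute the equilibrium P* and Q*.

With w = 42, supply is Qs = -203 + 10P.
Equating demand and supply, 2837 - 6P = -203 + 10P gives 16P = 3040, so P* = 190.
Plugging P* into demand: Q* = 2837 - 6(190) = 1697.

P* = 190, Q* = 1697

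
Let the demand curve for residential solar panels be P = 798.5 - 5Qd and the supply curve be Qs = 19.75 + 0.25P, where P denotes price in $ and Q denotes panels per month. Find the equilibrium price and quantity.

P* = 311, Q* = 97.5

Inverting to quantity form: Qd = 159.7 - 0.2P.
The market clears where 159.7 - 0.2P = 19.75 + 0.25P. Rearranging, 0.45P = 139.95, hence P* = 311.
Substitute back: Q* = 159.7 - 0.2(311) = 97.5.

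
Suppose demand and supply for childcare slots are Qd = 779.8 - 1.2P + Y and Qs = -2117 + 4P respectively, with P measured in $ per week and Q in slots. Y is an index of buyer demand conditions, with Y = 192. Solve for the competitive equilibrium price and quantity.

P* = 594, Q* = 259

With Y = 192, demand is Qd = 971.8 - 1.2P.
Set Qd = Qs: 971.8 - 1.2P = -2117 + 4P, so 3088.8 = 5.2P and P* = 594.
Then Q* = 971.8 - 1.2(594) = 259.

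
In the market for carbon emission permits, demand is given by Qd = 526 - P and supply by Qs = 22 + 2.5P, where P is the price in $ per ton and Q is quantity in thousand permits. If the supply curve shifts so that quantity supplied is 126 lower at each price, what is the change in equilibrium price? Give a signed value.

ΔP = 36

Equating demand and supply, 526 - P = 22 + 2.5P gives 3.5P = 504, so P* = 144.
From the demand curve, Q* = 526 - 144 = 382.
After the shift, supply is Qs = -104 + 2.5P.
The new intersection has 630 = 3.5P, i.e. P = 180, Q = 346.
ΔP = 180 - 144 = 36.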